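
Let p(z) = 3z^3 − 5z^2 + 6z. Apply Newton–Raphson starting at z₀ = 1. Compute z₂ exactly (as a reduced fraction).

−19/545

p'(z) = 9z^2 − 10z + 6.
p(1) = 4, p'(1) = 5, so z₁ = 1 − 4/5 = 1/5.
p(1/5) = 128/125, p'(1/5) = 109/25, so z₂ = (1/5) − (128/125)/(109/25) = −19/545.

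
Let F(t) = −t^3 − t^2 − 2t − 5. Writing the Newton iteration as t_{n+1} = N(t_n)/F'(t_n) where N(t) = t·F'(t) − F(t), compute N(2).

F'(t) = −3t^2 − 2t − 2.
N(t) = t·F'(t) − F(t) = t·(−3t^2 − 2t − 2) − (−t^3 − t^2 − 2t − 5) = −2t^3 − t^2 + 5.
N(2) = −15.

−15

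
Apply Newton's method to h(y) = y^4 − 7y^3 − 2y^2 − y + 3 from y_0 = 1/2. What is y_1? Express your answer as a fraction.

81/124

h'(y) = 4y^3 − 21y^2 − 4y − 1.
h(1/2) = 19/16, h'(1/2) = −31/4, so y_1 = (1/2) − (19/16)/(−31/4) = 81/124.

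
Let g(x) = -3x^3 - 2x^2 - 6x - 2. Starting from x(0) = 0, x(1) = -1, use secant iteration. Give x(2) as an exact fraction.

g(0) = -2, g(-1) = 5. x(2) = (-1) - 5·((-1) - 0)/(5 - (-2)) = -2/7.

-2/7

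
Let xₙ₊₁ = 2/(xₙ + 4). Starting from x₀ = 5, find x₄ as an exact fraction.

x₁ = 2/(5 + 4) = 2/9.
x₂ = 2/(2/9 + 4) = 9/19.
x₃ = 2/(9/19 + 4) = 38/85.
x₄ = 2/(38/85 + 4) = 85/189.

85/189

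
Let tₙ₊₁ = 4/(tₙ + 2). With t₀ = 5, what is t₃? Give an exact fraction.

t₁ = 4/(5 + 2) = 4/7.
t₂ = 4/(4/7 + 2) = 14/9.
t₃ = 4/(14/9 + 2) = 9/8.

9/8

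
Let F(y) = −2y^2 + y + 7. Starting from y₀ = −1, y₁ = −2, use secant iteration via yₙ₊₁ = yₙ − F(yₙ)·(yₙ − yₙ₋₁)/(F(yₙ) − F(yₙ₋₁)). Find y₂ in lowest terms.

−11/7

F(−1) = 4, F(−2) = −3. y₂ = (−2) − (−3)·((−2) − (−1))/((−3) − 4) = −11/7.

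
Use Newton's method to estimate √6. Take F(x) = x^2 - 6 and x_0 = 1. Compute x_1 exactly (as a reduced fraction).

F'(x) = 2x.
F(1) = -5, F'(1) = 2, so x_1 = 1 - (-5)/2 = 7/2.

7/2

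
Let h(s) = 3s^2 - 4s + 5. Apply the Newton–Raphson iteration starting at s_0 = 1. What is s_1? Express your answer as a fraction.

h'(s) = 6s - 4.
h(1) = 4, h'(1) = 2, so s_1 = 1 - 4/2 = -1.

-1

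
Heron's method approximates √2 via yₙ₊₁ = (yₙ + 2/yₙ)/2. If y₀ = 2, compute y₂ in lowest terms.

17/12

y₁ = (2 + 2/2)/2 = 3/2.
y₂ = (3/2 + 2/(3/2))/2 = 17/12.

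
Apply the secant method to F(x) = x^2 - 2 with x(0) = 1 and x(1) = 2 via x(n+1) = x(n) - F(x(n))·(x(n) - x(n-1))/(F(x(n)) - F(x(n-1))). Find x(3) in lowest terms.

F(1) = -1, F(2) = 2. x(2) = 2 - 2·(2 - 1)/(2 - (-1)) = 4/3.
F(2) = 2, F(4/3) = -2/9. x(3) = (4/3) - (-2/9)·((4/3) - 2)/((-2/9) - 2) = 7/5.

7/5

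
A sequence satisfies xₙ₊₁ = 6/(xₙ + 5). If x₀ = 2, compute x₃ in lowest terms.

x₁ = 6/(2 + 5) = 6/7.
x₂ = 6/(6/7 + 5) = 42/41.
x₃ = 6/(42/41 + 5) = 246/247.

246/247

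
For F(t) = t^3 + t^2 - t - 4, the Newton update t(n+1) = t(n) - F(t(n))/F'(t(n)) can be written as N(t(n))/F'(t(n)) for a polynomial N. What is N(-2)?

F'(t) = 3t^2 + 2t - 1.
N(t) = t·F'(t) - F(t) = t·(3t^2 + 2t - 1) - (t^3 + t^2 - t - 4) = 2t^3 + t^2 + 4.
N(-2) = -8.

-8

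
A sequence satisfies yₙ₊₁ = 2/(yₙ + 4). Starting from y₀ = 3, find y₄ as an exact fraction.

y₁ = 2/(3 + 4) = 2/7.
y₂ = 2/(2/7 + 4) = 7/15.
y₃ = 2/(7/15 + 4) = 30/67.
y₄ = 2/(30/67 + 4) = 67/149.

67/149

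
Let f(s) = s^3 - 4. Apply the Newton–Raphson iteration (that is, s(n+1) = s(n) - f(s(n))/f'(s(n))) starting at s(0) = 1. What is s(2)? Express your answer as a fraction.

5/3

f'(s) = 3s^2.
f(1) = -3, f'(1) = 3, so s(1) = 1 - (-3)/3 = 2.
f(2) = 4, f'(2) = 12, so s(2) = 2 - 4/12 = 5/3.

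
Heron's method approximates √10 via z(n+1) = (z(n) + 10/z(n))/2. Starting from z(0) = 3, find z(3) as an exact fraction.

1039681/328776

z(1) = (3 + 10/3)/2 = 19/6.
z(2) = (19/6 + 10/(19/6))/2 = 721/228.
z(3) = (721/228 + 10/(721/228))/2 = 1039681/328776.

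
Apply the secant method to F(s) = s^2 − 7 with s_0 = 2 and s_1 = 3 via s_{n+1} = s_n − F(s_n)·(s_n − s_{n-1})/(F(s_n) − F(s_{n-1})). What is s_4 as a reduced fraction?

971/367

F(2) = −3, F(3) = 2. s_2 = 3 − 2·(3 − 2)/(2 − (−3)) = 13/5.
F(3) = 2, F(13/5) = −6/25. s_3 = (13/5) − (−6/25)·((13/5) − 3)/((−6/25) − 2) = 37/14.
F(13/5) = −6/25, F(37/14) = −3/196. s_4 = (37/14) − (−3/196)·((37/14) − (13/5))/((−3/196) − (−6/25)) = 971/367.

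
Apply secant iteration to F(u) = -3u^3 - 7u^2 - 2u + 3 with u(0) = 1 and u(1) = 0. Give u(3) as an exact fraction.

16/21

F(1) = -9, F(0) = 3. u(2) = 0 - 3·(0 - 1)/(3 - (-9)) = 1/4.
F(0) = 3, F(1/4) = 129/64. u(3) = (1/4) - (129/64)·((1/4) - 0)/((129/64) - 3) = 16/21.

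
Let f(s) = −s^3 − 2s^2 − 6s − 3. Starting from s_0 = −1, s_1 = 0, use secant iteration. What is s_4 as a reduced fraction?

−125475/216521

f(−1) = 2, f(0) = −3. s_2 = 0 − (−3)·(0 − (−1))/((−3) − 2) = −3/5.
f(0) = −3, f(−3/5) = 12/125. s_3 = (−3/5) − (12/125)·((−3/5) − 0)/((12/125) − (−3)) = −25/43.
f(−3/5) = 12/125, f(−25/43) = 704/79507. s_4 = (−25/43) − (704/79507)·((−25/43) − (−3/5))/((704/79507) − (12/125)) = −125475/216521.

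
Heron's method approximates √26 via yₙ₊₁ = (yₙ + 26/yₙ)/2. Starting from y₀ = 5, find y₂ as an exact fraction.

y₁ = (5 + 26/5)/2 = 51/10.
y₂ = (51/10 + 26/(51/10))/2 = 5201/1020.

5201/1020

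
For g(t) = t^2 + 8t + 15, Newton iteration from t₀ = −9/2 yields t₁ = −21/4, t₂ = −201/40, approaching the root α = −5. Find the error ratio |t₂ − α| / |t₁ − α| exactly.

t₁ − α = −21/4 − (−5) = −21/4 + 5 = −1/4, so |t₁ − α| = 1/4.
t₂ − α = −201/40 − (−5) = −201/40 + 5 = −1/40, so |t₂ − α| = 1/40.
Ratio = (1/40) / (1/4) = 1/10.

1/10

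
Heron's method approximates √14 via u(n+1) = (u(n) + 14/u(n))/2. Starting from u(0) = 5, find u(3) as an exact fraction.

17049841/4556760

u(1) = (5 + 14/5)/2 = 39/10.
u(2) = (39/10 + 14/(39/10))/2 = 2921/780.
u(3) = (2921/780 + 14/(2921/780))/2 = 17049841/4556760.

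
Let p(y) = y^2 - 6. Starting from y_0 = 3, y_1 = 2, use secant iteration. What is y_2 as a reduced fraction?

12/5

p(3) = 3, p(2) = -2. y_2 = 2 - (-2)·(2 - 3)/((-2) - 3) = 12/5.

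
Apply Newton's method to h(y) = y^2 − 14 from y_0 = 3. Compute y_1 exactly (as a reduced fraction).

23/6

h'(y) = 2y.
h(3) = −5, h'(3) = 6, so y_1 = 3 − (−5)/6 = 23/6.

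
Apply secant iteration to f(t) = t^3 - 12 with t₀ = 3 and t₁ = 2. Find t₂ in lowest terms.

f(3) = 15, f(2) = -4. t₂ = 2 - (-4)·(2 - 3)/((-4) - 15) = 42/19.

42/19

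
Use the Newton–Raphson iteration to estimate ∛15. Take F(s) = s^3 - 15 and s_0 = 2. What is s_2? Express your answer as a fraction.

42751/17298

F'(s) = 3s^2.
F(2) = -7, F'(2) = 12, so s_1 = 2 - (-7)/12 = 31/12.
F(31/12) = 3871/1728, F'(31/12) = 961/48, so s_2 = (31/12) - (3871/1728)/(961/48) = 42751/17298.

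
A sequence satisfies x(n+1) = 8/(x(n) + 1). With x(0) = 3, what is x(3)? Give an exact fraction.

24/11

x(1) = 8/(3 + 1) = 2.
x(2) = 8/(2 + 1) = 8/3.
x(3) = 8/(8/3 + 1) = 24/11.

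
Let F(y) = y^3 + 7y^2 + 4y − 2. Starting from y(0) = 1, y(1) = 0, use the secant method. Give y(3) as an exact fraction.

72/187

F(1) = 10, F(0) = −2. y(2) = 0 − (−2)·(0 − 1)/((−2) − 10) = 1/6.
F(0) = −2, F(1/6) = −245/216. y(3) = (1/6) − (−245/216)·((1/6) − 0)/((−245/216) − (−2)) = 72/187.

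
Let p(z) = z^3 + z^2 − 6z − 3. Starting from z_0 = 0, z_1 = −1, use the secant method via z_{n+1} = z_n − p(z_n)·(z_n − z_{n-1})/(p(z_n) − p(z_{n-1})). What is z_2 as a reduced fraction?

−1/2

p(0) = −3, p(−1) = 3. z_2 = (−1) − 3·((−1) − 0)/(3 − (−3)) = −1/2.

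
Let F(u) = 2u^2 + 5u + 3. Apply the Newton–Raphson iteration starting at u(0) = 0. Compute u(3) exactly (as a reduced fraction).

F'(u) = 4u + 5.
F(0) = 3, F'(0) = 5, so u(1) = 0 − 3/5 = −3/5.
F(−3/5) = 18/25, F'(−3/5) = 13/5, so u(2) = (−3/5) − (18/25)/(13/5) = −57/65.
F(−57/65) = 648/4225, F'(−57/65) = 97/65, so u(3) = (−57/65) − (648/4225)/(97/65) = −6177/6305.

−6177/6305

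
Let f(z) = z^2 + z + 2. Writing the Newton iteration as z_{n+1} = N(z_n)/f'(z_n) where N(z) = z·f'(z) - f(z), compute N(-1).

f'(z) = 2z + 1.
N(z) = z·f'(z) - f(z) = z·(2z + 1) - (z^2 + z + 2) = z^2 - 2.
N(-1) = -1.

-1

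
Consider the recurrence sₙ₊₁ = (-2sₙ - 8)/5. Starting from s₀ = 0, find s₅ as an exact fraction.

-3608/3125

s₁ = (-2·0 - 8)/5 = -8/5.
s₂ = (-2·(-8/5) - 8)/5 = -24/25.
s₃ = (-2·(-24/25) - 8)/5 = -152/125.
s₄ = (-2·(-152/125) - 8)/5 = -696/625.
s₅ = (-2·(-696/625) - 8)/5 = -3608/3125.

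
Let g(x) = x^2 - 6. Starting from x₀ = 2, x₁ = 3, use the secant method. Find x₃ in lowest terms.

22/9

g(2) = -2, g(3) = 3. x₂ = 3 - 3·(3 - 2)/(3 - (-2)) = 12/5.
g(3) = 3, g(12/5) = -6/25. x₃ = (12/5) - (-6/25)·((12/5) - 3)/((-6/25) - 3) = 22/9.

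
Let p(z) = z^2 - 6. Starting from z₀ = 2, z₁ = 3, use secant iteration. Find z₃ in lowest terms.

p(2) = -2, p(3) = 3. z₂ = 3 - 3·(3 - 2)/(3 - (-2)) = 12/5.
p(3) = 3, p(12/5) = -6/25. z₃ = (12/5) - (-6/25)·((12/5) - 3)/((-6/25) - 3) = 22/9.

22/9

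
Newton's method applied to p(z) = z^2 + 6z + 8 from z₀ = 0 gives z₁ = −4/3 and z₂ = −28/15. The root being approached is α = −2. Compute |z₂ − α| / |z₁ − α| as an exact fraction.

z₁ − α = −4/3 − (−2) = −4/3 + 2 = 2/3, so |z₁ − α| = 2/3.
z₂ − α = −28/15 − (−2) = −28/15 + 2 = 2/15, so |z₂ − α| = 2/15.
Ratio = (2/15) / (2/3) = 1/5.

1/5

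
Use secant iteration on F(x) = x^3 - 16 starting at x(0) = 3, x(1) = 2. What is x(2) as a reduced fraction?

46/19

F(3) = 11, F(2) = -8. x(2) = 2 - (-8)·(2 - 3)/((-8) - 11) = 46/19.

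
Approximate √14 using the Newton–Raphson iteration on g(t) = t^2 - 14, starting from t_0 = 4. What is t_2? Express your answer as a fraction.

g'(t) = 2t.
g(4) = 2, g'(4) = 8, so t_1 = 4 - 2/8 = 15/4.
g(15/4) = 1/16, g'(15/4) = 15/2, so t_2 = (15/4) - (1/16)/(15/2) = 449/120.

449/120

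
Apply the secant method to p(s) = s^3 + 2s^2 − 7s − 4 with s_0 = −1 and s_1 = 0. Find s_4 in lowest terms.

−16352/31743

p(−1) = 4, p(0) = −4. s_2 = 0 − (−4)·(0 − (−1))/((−4) − 4) = −1/2.
p(0) = −4, p(−1/2) = −1/8. s_3 = (−1/2) − (−1/8)·((−1/2) − 0)/((−1/8) − (−4)) = −16/31.
p(−1/2) = −1/8, p(−16/31) = 244/29791. s_4 = (−16/31) − (244/29791)·((−16/31) − (−1/2))/((244/29791) − (−1/8)) = −16352/31743.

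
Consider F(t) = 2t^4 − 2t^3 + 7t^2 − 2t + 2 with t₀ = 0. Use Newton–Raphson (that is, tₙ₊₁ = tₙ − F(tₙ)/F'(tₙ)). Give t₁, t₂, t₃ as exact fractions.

F'(t) = 8t^3 − 6t^2 + 14t − 2.
F(0) = 2, F'(0) = −2, so t₁ = 0 − 2/(−2) = 1.
F(1) = 7, F'(1) = 14, so t₂ = 1 − 7/14 = 1/2.
F(1/2) = 21/8, F'(1/2) = 9/2, so t₃ = (1/2) − (21/8)/(9/2) = −1/12.

t₁ = 1, t₂ = 1/2, t₃ = −1/12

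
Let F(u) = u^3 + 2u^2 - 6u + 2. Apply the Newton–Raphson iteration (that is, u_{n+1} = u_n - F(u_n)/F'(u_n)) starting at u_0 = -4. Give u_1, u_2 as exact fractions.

F'(u) = 3u^2 + 4u - 6.
F(-4) = -6, F'(-4) = 26, so u_1 = (-4) - (-6)/26 = -49/13.
F(-49/13) = -1143/2197, F'(-49/13) = 3641/169, so u_2 = (-49/13) - (-1143/2197)/(3641/169) = -177266/47333.

u_1 = -49/13, u_2 = -177266/47333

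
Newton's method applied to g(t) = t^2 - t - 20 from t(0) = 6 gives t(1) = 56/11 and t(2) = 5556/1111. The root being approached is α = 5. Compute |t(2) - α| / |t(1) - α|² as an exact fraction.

11/101

t(1) - α = 56/11 - 5 = 1/11, so |t(1) - α| = 1/11.
t(2) - α = 5556/1111 - 5 = 1/1111, so |t(2) - α| = 1/1111.
|t(1) - α|² = 1/121.
Ratio = (1/1111) / (1/121) = 11/101.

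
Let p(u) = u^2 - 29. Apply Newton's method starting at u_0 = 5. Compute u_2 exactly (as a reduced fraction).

727/135

p'(u) = 2u.
p(5) = -4, p'(5) = 10, so u_1 = 5 - (-4)/10 = 27/5.
p(27/5) = 4/25, p'(27/5) = 54/5, so u_2 = (27/5) - (4/25)/(54/5) = 727/135.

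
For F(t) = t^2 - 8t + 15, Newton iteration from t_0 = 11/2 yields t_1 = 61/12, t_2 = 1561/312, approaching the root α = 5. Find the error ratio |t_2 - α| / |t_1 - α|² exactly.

t_1 - α = 61/12 - 5 = 1/12, so |t_1 - α| = 1/12.
t_2 - α = 1561/312 - 5 = 1/312, so |t_2 - α| = 1/312.
|t_1 - α|² = 1/144.
Ratio = (1/312) / (1/144) = 6/13.

6/13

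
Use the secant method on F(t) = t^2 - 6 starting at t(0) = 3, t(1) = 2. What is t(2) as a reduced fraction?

F(3) = 3, F(2) = -2. t(2) = 2 - (-2)·(2 - 3)/((-2) - 3) = 12/5.

12/5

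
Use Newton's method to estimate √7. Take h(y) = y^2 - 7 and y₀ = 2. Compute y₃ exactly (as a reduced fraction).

108497/41008

h'(y) = 2y.
h(2) = -3, h'(2) = 4, so y₁ = 2 - (-3)/4 = 11/4.
h(11/4) = 9/16, h'(11/4) = 11/2, so y₂ = (11/4) - (9/16)/(11/2) = 233/88.
h(233/88) = 81/7744, h'(233/88) = 233/44, so y₃ = (233/88) - (81/7744)/(233/44) = 108497/41008.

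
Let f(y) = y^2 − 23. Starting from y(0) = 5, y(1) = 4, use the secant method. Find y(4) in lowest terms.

f(5) = 2, f(4) = −7. y(2) = 4 − (−7)·(4 − 5)/((−7) − 2) = 43/9.
f(4) = −7, f(43/9) = −14/81. y(3) = (43/9) − (−14/81)·((43/9) − 4)/((−14/81) − (−7)) = 379/79.
f(43/9) = −14/81, f(379/79) = 98/6241. y(4) = (379/79) − (98/6241)·((379/79) − (43/9))/((98/6241) − (−14/81)) = 16325/3404.

16325/3404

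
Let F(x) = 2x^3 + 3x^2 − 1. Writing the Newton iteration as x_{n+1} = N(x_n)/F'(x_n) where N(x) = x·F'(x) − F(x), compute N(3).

F'(x) = 6x^2 + 6x.
N(x) = x·F'(x) − F(x) = x·(6x^2 + 6x) − (2x^3 + 3x^2 − 1) = 4x^3 + 3x^2 + 1.
N(3) = 136.

136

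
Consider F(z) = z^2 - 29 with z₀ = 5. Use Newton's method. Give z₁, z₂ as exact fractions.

F'(z) = 2z.
F(5) = -4, F'(5) = 10, so z₁ = 5 - (-4)/10 = 27/5.
F(27/5) = 4/25, F'(27/5) = 54/5, so z₂ = (27/5) - (4/25)/(54/5) = 727/135.

z₁ = 27/5, z₂ = 727/135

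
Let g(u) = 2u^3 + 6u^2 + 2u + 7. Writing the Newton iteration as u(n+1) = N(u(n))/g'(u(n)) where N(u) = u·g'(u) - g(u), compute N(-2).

-15

g'(u) = 6u^2 + 12u + 2.
N(u) = u·g'(u) - g(u) = u·(6u^2 + 12u + 2) - (2u^3 + 6u^2 + 2u + 7) = 4u^3 + 6u^2 - 7.
N(-2) = -15.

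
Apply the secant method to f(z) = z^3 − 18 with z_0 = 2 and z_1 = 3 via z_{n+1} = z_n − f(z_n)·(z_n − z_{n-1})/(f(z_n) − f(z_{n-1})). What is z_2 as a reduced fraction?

f(2) = −10, f(3) = 9. z_2 = 3 − 9·(3 − 2)/(9 − (−10)) = 48/19.

48/19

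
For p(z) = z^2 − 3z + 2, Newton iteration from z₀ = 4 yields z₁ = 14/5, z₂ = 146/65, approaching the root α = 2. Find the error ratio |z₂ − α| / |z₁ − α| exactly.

z₁ − α = 14/5 − 2 = 4/5, so |z₁ − α| = 4/5.
z₂ − α = 146/65 − 2 = 16/65, so |z₂ − α| = 16/65.
Ratio = (16/65) / (4/5) = 4/13.

4/13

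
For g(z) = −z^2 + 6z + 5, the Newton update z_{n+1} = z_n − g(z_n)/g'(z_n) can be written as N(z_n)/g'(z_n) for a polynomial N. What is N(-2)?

g'(z) = −2z + 6.
N(z) = z·g'(z) − g(z) = z·(−2z + 6) − (−z^2 + 6z + 5) = −z^2 − 5.
N(-2) = −9.

−9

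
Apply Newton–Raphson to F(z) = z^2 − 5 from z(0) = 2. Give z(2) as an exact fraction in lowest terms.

F'(z) = 2z.
F(2) = −1, F'(2) = 4, so z(1) = 2 − (−1)/4 = 9/4.
F(9/4) = 1/16, F'(9/4) = 9/2, so z(2) = (9/4) − (1/16)/(9/2) = 161/72.

161/72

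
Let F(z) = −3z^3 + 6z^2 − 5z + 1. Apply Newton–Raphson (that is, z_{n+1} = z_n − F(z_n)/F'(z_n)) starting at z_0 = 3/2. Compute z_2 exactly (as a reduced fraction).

F'(z) = −9z^2 + 12z − 5.
F(3/2) = −25/8, F'(3/2) = −29/4, so z_1 = (3/2) − (−25/8)/(−29/4) = 31/29.
F(31/29) = −28125/24389, F'(31/29) = −2066/841, so z_2 = (31/29) − (−28125/24389)/(−2066/841) = 35921/59914.

35921/59914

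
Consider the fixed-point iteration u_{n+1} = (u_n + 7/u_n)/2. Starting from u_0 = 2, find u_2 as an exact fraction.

233/88

u_1 = (2 + 7/2)/2 = 11/4.
u_2 = (11/4 + 7/(11/4))/2 = 233/88.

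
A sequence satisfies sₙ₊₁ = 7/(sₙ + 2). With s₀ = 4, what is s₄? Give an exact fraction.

s₁ = 7/(4 + 2) = 7/6.
s₂ = 7/(7/6 + 2) = 42/19.
s₃ = 7/(42/19 + 2) = 133/80.
s₄ = 7/(133/80 + 2) = 560/293.

560/293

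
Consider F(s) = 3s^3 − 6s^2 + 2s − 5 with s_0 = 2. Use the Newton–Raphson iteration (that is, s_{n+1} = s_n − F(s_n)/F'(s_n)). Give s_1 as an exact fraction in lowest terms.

29/14

F'(s) = 9s^2 − 12s + 2.
F(2) = −1, F'(2) = 14, so s_1 = 2 − (−1)/14 = 29/14.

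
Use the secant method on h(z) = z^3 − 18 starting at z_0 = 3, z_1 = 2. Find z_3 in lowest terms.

h(3) = 9, h(2) = −10. z_2 = 2 − (−10)·(2 − 3)/((−10) − 9) = 48/19.
h(2) = −10, h(48/19) = −12870/6859. z_3 = (48/19) − (−12870/6859)·((48/19) − 2)/((−12870/6859) − (−10)) = 7377/2786.

7377/2786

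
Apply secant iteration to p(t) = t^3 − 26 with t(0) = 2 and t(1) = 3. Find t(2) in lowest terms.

56/19

p(2) = −18, p(3) = 1. t(2) = 3 − 1·(3 − 2)/(1 − (−18)) = 56/19.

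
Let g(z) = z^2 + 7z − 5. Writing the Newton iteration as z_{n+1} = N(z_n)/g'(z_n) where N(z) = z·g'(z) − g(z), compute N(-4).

g'(z) = 2z + 7.
N(z) = z·g'(z) − g(z) = z·(2z + 7) − (z^2 + 7z − 5) = z^2 + 5.
N(-4) = 21.

21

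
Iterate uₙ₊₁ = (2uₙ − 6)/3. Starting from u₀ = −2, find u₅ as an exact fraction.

−1330/243

u₁ = (2·(−2) − 6)/3 = −10/3.
u₂ = (2·(−10/3) − 6)/3 = −38/9.
u₃ = (2·(−38/9) − 6)/3 = −130/27.
u₄ = (2·(−130/27) − 6)/3 = −422/81.
u₅ = (2·(−422/81) − 6)/3 = −1330/243.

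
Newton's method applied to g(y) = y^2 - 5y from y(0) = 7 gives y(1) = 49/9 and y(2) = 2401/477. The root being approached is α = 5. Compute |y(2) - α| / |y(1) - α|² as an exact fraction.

y(1) - α = 49/9 - 5 = 4/9, so |y(1) - α| = 4/9.
y(2) - α = 2401/477 - 5 = 16/477, so |y(2) - α| = 16/477.
|y(1) - α|² = 16/81.
Ratio = (16/477) / (16/81) = 9/53.

9/53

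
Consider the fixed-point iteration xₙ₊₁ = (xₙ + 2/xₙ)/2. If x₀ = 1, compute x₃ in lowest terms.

577/408

x₁ = (1 + 2/1)/2 = 3/2.
x₂ = (3/2 + 2/(3/2))/2 = 17/12.
x₃ = (17/12 + 2/(17/12))/2 = 577/408.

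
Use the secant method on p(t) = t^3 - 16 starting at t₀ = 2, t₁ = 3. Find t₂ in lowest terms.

p(2) = -8, p(3) = 11. t₂ = 3 - 11·(3 - 2)/(11 - (-8)) = 46/19.

46/19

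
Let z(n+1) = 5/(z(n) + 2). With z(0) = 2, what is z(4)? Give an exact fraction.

230/157

z(1) = 5/(2 + 2) = 5/4.
z(2) = 5/(5/4 + 2) = 20/13.
z(3) = 5/(20/13 + 2) = 65/46.
z(4) = 5/(65/46 + 2) = 230/157.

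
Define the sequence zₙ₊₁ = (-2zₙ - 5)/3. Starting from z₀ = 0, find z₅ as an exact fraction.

z₁ = (-2·0 - 5)/3 = -5/3.
z₂ = (-2·(-5/3) - 5)/3 = -5/9.
z₃ = (-2·(-5/9) - 5)/3 = -35/27.
z₄ = (-2·(-35/27) - 5)/3 = -65/81.
z₅ = (-2·(-65/81) - 5)/3 = -275/243.

-275/243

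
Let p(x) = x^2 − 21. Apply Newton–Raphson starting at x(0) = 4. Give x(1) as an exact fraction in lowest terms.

37/8

p'(x) = 2x.
p(4) = −5, p'(4) = 8, so x(1) = 4 − (−5)/8 = 37/8.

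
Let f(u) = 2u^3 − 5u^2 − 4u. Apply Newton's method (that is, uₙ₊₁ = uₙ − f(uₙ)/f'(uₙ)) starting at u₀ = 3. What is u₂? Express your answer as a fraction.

3969/1265

f'(u) = 6u^2 − 10u − 4.
f(3) = −3, f'(3) = 20, so u₁ = 3 − (−3)/20 = 63/20.
f(63/20) = 1197/4000, f'(63/20) = 4807/200, so u₂ = (63/20) − (1197/4000)/(4807/200) = 3969/1265.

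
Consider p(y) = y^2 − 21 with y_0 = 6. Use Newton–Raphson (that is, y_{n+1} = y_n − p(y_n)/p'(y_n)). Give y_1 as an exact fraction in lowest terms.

p'(y) = 2y.
p(6) = 15, p'(6) = 12, so y_1 = 6 − 15/12 = 19/4.

19/4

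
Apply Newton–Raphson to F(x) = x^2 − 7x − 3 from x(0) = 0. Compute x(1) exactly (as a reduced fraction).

−3/7

F'(x) = 2x − 7.
F(0) = −3, F'(0) = −7, so x(1) = 0 − (−3)/(−7) = −3/7.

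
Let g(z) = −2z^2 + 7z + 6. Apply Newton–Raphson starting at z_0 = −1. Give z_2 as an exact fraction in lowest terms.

g'(z) = −4z + 7.
g(−1) = −3, g'(−1) = 11, so z_1 = (−1) − (−3)/11 = −8/11.
g(−8/11) = −18/121, g'(−8/11) = 109/11, so z_2 = (−8/11) − (−18/121)/(109/11) = −854/1199.

−854/1199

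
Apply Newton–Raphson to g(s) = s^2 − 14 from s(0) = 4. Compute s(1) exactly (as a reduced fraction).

15/4

g'(s) = 2s.
g(4) = 2, g'(4) = 8, so s(1) = 4 − 2/8 = 15/4.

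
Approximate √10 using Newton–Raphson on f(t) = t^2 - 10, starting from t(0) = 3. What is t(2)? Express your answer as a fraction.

f'(t) = 2t.
f(3) = -1, f'(3) = 6, so t(1) = 3 - (-1)/6 = 19/6.
f(19/6) = 1/36, f'(19/6) = 19/3, so t(2) = (19/6) - (1/36)/(19/3) = 721/228.

721/228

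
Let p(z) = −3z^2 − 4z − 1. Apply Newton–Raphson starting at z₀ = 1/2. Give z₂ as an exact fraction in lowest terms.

−781/2968

p'(z) = −6z − 4.
p(1/2) = −15/4, p'(1/2) = −7, so z₁ = (1/2) − (−15/4)/(−7) = −1/28.
p(−1/28) = −675/784, p'(−1/28) = −53/14, so z₂ = (−1/28) − (−675/784)/(−53/14) = −781/2968.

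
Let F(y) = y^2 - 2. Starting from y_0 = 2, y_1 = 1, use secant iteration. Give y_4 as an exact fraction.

41/29

F(2) = 2, F(1) = -1. y_2 = 1 - (-1)·(1 - 2)/((-1) - 2) = 4/3.
F(1) = -1, F(4/3) = -2/9. y_3 = (4/3) - (-2/9)·((4/3) - 1)/((-2/9) - (-1)) = 10/7.
F(4/3) = -2/9, F(10/7) = 2/49. y_4 = (10/7) - (2/49)·((10/7) - (4/3))/((2/49) - (-2/9)) = 41/29.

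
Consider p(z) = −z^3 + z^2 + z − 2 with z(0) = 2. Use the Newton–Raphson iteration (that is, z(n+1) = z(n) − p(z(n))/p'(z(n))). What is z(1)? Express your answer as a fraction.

p'(z) = −3z^2 + 2z + 1.
p(2) = −4, p'(2) = −7, so z(1) = 2 − (−4)/(−7) = 10/7.

10/7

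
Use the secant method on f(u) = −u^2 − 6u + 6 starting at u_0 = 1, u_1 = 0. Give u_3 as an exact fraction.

7/8

f(1) = −1, f(0) = 6. u_2 = 0 − 6·(0 − 1)/(6 − (−1)) = 6/7.
f(0) = 6, f(6/7) = 6/49. u_3 = (6/7) − (6/49)·((6/7) − 0)/((6/49) − 6) = 7/8.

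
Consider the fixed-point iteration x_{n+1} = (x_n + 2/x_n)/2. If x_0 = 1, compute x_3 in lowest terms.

x_1 = (1 + 2/1)/2 = 3/2.
x_2 = (3/2 + 2/(3/2))/2 = 17/12.
x_3 = (17/12 + 2/(17/12))/2 = 577/408.

577/408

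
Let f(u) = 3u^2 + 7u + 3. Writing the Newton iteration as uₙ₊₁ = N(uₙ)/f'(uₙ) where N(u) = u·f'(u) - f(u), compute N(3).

f'(u) = 6u + 7.
N(u) = u·f'(u) - f(u) = u·(6u + 7) - (3u^2 + 7u + 3) = 3u^2 - 3.
N(3) = 24.

24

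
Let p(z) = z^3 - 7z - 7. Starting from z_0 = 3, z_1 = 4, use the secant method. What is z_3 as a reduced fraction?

p(3) = -1, p(4) = 29. z_2 = 4 - 29·(4 - 3)/(29 - (-1)) = 91/30.
p(4) = 29, p(91/30) = -8729/27000. z_3 = (91/30) - (-8729/27000)·((91/30) - 4)/((-8729/27000) - 29) = 83104/27301.

83104/27301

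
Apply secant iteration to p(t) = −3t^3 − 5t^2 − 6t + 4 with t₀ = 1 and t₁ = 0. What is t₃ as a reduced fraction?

49/94

p(1) = −10, p(0) = 4. t₂ = 0 − 4·(0 − 1)/(4 − (−10)) = 2/7.
p(0) = 4, p(2/7) = 620/343. t₃ = (2/7) − (620/343)·((2/7) − 0)/((620/343) − 4) = 49/94.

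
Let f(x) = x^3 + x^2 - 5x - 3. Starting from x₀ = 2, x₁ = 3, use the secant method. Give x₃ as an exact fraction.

f(2) = -1, f(3) = 18. x₂ = 3 - 18·(3 - 2)/(18 - (-1)) = 39/19.
f(3) = 18, f(39/19) = -2754/6859. x₃ = (39/19) - (-2754/6859)·((39/19) - 3)/((-2754/6859) - 18) = 7269/3506.

7269/3506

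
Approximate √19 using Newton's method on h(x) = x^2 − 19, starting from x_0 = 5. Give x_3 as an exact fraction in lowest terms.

h'(x) = 2x.
h(5) = 6, h'(5) = 10, so x_1 = 5 − 6/10 = 22/5.
h(22/5) = 9/25, h'(22/5) = 44/5, so x_2 = (22/5) − (9/25)/(44/5) = 959/220.
h(959/220) = 81/48400, h'(959/220) = 959/110, so x_3 = (959/220) − (81/48400)/(959/110) = 1839281/421960.

1839281/421960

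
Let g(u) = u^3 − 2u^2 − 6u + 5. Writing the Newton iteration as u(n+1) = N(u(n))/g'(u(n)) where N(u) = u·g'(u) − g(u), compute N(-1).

−9

g'(u) = 3u^2 − 4u − 6.
N(u) = u·g'(u) − g(u) = u·(3u^2 − 4u − 6) − (u^3 − 2u^2 − 6u + 5) = 2u^3 − 2u^2 − 5.
N(-1) = −9.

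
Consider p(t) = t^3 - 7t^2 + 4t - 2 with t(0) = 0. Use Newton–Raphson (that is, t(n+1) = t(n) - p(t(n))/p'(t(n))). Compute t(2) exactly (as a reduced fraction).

-2/9

p'(t) = 3t^2 - 14t + 4.
p(0) = -2, p'(0) = 4, so t(1) = 0 - (-2)/4 = 1/2.
p(1/2) = -13/8, p'(1/2) = -9/4, so t(2) = (1/2) - (-13/8)/(-9/4) = -2/9.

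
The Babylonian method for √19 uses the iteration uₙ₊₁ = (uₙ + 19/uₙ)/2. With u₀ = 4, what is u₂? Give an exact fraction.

2441/560

u₁ = (4 + 19/4)/2 = 35/8.
u₂ = (35/8 + 19/(35/8))/2 = 2441/560.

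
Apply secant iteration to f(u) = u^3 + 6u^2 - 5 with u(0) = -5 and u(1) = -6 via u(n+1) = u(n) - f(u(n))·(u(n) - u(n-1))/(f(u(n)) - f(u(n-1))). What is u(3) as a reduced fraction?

-4921/841

f(-5) = 20, f(-6) = -5. u(2) = (-6) - (-5)·((-6) - (-5))/((-5) - 20) = -29/5.
f(-6) = -5, f(-29/5) = 216/125. u(3) = (-29/5) - (216/125)·((-29/5) - (-6))/((216/125) - (-5)) = -4921/841.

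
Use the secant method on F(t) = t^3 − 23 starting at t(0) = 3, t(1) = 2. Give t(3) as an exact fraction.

F(3) = 4, F(2) = −15. t(2) = 2 − (−15)·(2 − 3)/((−15) − 4) = 53/19.
F(2) = −15, F(53/19) = −8880/6859. t(3) = (53/19) − (−8880/6859)·((53/19) − 2)/((−8880/6859) − (−15)) = 5983/2089.

5983/2089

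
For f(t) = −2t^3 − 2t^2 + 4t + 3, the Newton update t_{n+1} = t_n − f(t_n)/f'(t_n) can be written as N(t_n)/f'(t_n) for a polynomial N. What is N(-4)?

221

f'(t) = −6t^2 − 4t + 4.
N(t) = t·f'(t) − f(t) = t·(−6t^2 − 4t + 4) − (−2t^3 − 2t^2 + 4t + 3) = −4t^3 − 2t^2 − 3.
N(-4) = 221.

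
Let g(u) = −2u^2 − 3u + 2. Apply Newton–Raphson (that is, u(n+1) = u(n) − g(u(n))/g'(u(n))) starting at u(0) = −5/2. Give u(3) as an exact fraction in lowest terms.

g'(u) = −4u − 3.
g(−5/2) = −3, g'(−5/2) = 7, so u(1) = (−5/2) − (−3)/7 = −29/14.
g(−29/14) = −18/49, g'(−29/14) = 37/7, so u(2) = (−29/14) − (−18/49)/(37/7) = −1037/518.
g(−1037/518) = −648/67081, g'(−1037/518) = 1297/259, so u(3) = (−1037/518) − (−648/67081)/(1297/259) = −1343693/671846.

−1343693/671846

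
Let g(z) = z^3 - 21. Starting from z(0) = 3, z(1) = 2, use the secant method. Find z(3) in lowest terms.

g(3) = 6, g(2) = -13. z(2) = 2 - (-13)·(2 - 3)/((-13) - 6) = 51/19.
g(2) = -13, g(51/19) = -11388/6859. z(3) = (51/19) - (-11388/6859)·((51/19) - 2)/((-11388/6859) - (-13)) = 16659/5983.

16659/5983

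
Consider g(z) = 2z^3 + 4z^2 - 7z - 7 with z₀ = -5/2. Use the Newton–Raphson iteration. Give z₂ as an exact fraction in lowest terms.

-530533/188811

g'(z) = 6z^2 + 8z - 7.
g(-5/2) = 17/4, g'(-5/2) = 21/2, so z₁ = (-5/2) - (17/4)/(21/2) = -61/21.
g(-61/21) = -17918/9261, g'(-61/21) = 999/49, so z₂ = (-61/21) - (-17918/9261)/(999/49) = -530533/188811.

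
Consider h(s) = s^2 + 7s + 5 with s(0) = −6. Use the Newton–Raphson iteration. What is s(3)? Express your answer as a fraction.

−607771/98145

h'(s) = 2s + 7.
h(−6) = −1, h'(−6) = −5, so s(1) = (−6) − (−1)/(−5) = −31/5.
h(−31/5) = 1/25, h'(−31/5) = −27/5, so s(2) = (−31/5) − (1/25)/(−27/5) = −836/135.
h(−836/135) = 1/18225, h'(−836/135) = −727/135, so s(3) = (−836/135) − (1/18225)/(−727/135) = −607771/98145.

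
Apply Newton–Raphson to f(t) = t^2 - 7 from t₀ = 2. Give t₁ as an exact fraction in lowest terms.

f'(t) = 2t.
f(2) = -3, f'(2) = 4, so t₁ = 2 - (-3)/4 = 11/4.

11/4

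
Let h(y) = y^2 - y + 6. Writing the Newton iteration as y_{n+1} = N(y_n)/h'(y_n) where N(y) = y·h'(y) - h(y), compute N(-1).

-5

h'(y) = 2y - 1.
N(y) = y·h'(y) - h(y) = y·(2y - 1) - (y^2 - y + 6) = y^2 - 6.
N(-1) = -5.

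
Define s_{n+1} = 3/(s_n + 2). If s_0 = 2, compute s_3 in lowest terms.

33/34

s_1 = 3/(2 + 2) = 3/4.
s_2 = 3/(3/4 + 2) = 12/11.
s_3 = 3/(12/11 + 2) = 33/34.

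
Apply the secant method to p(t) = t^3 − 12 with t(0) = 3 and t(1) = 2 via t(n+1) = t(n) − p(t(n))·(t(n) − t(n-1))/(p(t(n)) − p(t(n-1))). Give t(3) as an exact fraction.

p(3) = 15, p(2) = −4. t(2) = 2 − (−4)·(2 − 3)/((−4) − 15) = 42/19.
p(2) = −4, p(42/19) = −8220/6859. t(3) = (42/19) − (−8220/6859)·((42/19) − 2)/((−8220/6859) − (−4)) = 2763/1201.

2763/1201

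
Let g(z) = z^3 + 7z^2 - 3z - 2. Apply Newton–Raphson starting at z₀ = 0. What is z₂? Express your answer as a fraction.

-122/297

g'(z) = 3z^2 + 14z - 3.
g(0) = -2, g'(0) = -3, so z₁ = 0 - (-2)/(-3) = -2/3.
g(-2/3) = 76/27, g'(-2/3) = -11, so z₂ = (-2/3) - (76/27)/(-11) = -122/297.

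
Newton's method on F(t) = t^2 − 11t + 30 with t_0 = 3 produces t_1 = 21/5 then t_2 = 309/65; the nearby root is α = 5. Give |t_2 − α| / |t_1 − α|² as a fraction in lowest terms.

5/13

t_1 − α = 21/5 − 5 = −4/5, so |t_1 − α| = 4/5.
t_2 − α = 309/65 − 5 = −16/65, so |t_2 − α| = 16/65.
|t_1 − α|² = 16/25.
Ratio = (16/65) / (16/25) = 5/13.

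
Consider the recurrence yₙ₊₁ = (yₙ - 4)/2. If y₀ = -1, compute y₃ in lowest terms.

-29/8

y₁ = ((-1) - 4)/2 = -5/2.
y₂ = ((-5/2) - 4)/2 = -13/4.
y₃ = ((-13/4) - 4)/2 = -29/8.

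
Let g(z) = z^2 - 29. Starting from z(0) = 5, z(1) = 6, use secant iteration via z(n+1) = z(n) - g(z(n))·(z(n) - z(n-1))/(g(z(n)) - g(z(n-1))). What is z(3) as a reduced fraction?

673/125

g(5) = -4, g(6) = 7. z(2) = 6 - 7·(6 - 5)/(7 - (-4)) = 59/11.
g(6) = 7, g(59/11) = -28/121. z(3) = (59/11) - (-28/121)·((59/11) - 6)/((-28/121) - 7) = 673/125.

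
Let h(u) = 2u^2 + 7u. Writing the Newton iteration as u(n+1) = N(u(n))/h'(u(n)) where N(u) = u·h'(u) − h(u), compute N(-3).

18

h'(u) = 4u + 7.
N(u) = u·h'(u) − h(u) = u·(4u + 7) − (2u^2 + 7u) = 2u^2.
N(-3) = 18.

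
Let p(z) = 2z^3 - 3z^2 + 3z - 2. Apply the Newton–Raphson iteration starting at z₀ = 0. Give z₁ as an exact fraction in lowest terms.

2/3

p'(z) = 6z^2 - 6z + 3.
p(0) = -2, p'(0) = 3, so z₁ = 0 - (-2)/3 = 2/3.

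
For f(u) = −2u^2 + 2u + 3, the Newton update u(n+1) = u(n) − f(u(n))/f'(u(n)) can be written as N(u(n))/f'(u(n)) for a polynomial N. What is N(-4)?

−35

f'(u) = −4u + 2.
N(u) = u·f'(u) − f(u) = u·(−4u + 2) − (−2u^2 + 2u + 3) = −2u^2 − 3.
N(-4) = −35.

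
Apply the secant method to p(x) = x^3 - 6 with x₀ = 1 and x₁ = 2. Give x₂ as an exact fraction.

p(1) = -5, p(2) = 2. x₂ = 2 - 2·(2 - 1)/(2 - (-5)) = 12/7.

12/7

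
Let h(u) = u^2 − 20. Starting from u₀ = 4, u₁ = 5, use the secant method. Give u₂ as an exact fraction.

h(4) = −4, h(5) = 5. u₂ = 5 − 5·(5 − 4)/(5 − (−4)) = 40/9.

40/9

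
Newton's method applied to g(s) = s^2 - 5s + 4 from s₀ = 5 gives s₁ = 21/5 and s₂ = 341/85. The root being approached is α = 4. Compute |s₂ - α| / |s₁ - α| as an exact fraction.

s₁ - α = 21/5 - 4 = 1/5, so |s₁ - α| = 1/5.
s₂ - α = 341/85 - 4 = 1/85, so |s₂ - α| = 1/85.
Ratio = (1/85) / (1/5) = 1/17.

1/17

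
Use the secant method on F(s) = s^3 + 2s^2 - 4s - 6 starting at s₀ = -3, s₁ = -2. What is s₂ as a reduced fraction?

F(-3) = -3, F(-2) = 2. s₂ = (-2) - 2·((-2) - (-3))/(2 - (-3)) = -12/5.

-12/5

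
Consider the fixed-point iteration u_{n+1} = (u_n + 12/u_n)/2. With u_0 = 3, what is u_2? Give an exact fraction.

u_1 = (3 + 12/3)/2 = 7/2.
u_2 = (7/2 + 12/(7/2))/2 = 97/28.

97/28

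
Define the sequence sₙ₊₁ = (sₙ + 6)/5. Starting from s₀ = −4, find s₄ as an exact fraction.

932/625

s₁ = ((−4) + 6)/5 = 2/5.
s₂ = ((2/5) + 6)/5 = 32/25.
s₃ = ((32/25) + 6)/5 = 182/125.
s₄ = ((182/125) + 6)/5 = 932/625.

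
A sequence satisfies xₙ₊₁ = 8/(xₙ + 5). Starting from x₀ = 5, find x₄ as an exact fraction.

1480/1157

x₁ = 8/(5 + 5) = 4/5.
x₂ = 8/(4/5 + 5) = 40/29.
x₃ = 8/(40/29 + 5) = 232/185.
x₄ = 8/(232/185 + 5) = 1480/1157.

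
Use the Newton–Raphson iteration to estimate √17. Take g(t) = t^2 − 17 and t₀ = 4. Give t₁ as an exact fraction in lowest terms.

33/8

g'(t) = 2t.
g(4) = −1, g'(4) = 8, so t₁ = 4 − (−1)/8 = 33/8.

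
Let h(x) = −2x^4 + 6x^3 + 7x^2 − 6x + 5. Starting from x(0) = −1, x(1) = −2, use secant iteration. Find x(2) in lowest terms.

−11/9

h(−1) = 10, h(−2) = −35. x(2) = (−2) − (−35)·((−2) − (−1))/((−35) − 10) = −11/9.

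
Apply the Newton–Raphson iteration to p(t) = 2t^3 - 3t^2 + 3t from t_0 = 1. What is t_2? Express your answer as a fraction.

p'(t) = 6t^2 - 6t + 3.
p(1) = 2, p'(1) = 3, so t_1 = 1 - 2/3 = 1/3.
p(1/3) = 20/27, p'(1/3) = 5/3, so t_2 = (1/3) - (20/27)/(5/3) = -1/9.

-1/9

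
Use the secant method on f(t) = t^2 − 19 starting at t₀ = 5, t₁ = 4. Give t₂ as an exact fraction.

13/3

f(5) = 6, f(4) = −3. t₂ = 4 − (−3)·(4 − 5)/((−3) − 6) = 13/3.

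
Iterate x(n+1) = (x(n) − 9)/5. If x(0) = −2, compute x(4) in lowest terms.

−1406/625

x(1) = ((−2) − 9)/5 = −11/5.
x(2) = ((−11/5) − 9)/5 = −56/25.
x(3) = ((−56/25) − 9)/5 = −281/125.
x(4) = ((−281/125) − 9)/5 = −1406/625.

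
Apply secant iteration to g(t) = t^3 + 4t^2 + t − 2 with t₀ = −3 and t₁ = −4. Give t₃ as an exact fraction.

−553/157

g(−3) = 4, g(−4) = −6. t₂ = (−4) − (−6)·((−4) − (−3))/((−6) − 4) = −17/5.
g(−4) = −6, g(−17/5) = 192/125. t₃ = (−17/5) − (192/125)·((−17/5) − (−4))/((192/125) − (−6)) = −553/157.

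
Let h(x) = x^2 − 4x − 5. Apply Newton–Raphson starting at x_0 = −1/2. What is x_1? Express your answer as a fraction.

h'(x) = 2x − 4.
h(−1/2) = −11/4, h'(−1/2) = −5, so x_1 = (−1/2) − (−11/4)/(−5) = −21/20.

−21/20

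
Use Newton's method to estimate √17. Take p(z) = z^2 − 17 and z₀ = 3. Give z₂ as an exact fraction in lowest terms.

161/39

p'(z) = 2z.
p(3) = −8, p'(3) = 6, so z₁ = 3 − (−8)/6 = 13/3.
p(13/3) = 16/9, p'(13/3) = 26/3, so z₂ = (13/3) − (16/9)/(26/3) = 161/39.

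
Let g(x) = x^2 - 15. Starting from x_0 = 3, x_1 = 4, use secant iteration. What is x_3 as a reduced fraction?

g(3) = -6, g(4) = 1. x_2 = 4 - 1·(4 - 3)/(1 - (-6)) = 27/7.
g(4) = 1, g(27/7) = -6/49. x_3 = (27/7) - (-6/49)·((27/7) - 4)/((-6/49) - 1) = 213/55.

213/55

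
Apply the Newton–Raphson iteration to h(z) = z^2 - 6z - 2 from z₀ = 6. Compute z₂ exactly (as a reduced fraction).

379/60

h'(z) = 2z - 6.
h(6) = -2, h'(6) = 6, so z₁ = 6 - (-2)/6 = 19/3.
h(19/3) = 1/9, h'(19/3) = 20/3, so z₂ = (19/3) - (1/9)/(20/3) = 379/60.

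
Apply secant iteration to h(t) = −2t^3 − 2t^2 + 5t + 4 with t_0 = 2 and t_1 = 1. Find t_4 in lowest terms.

965636/643571

h(2) = −10, h(1) = 5. t_2 = 1 − 5·(1 − 2)/(5 − (−10)) = 4/3.
h(1) = 5, h(4/3) = 64/27. t_3 = (4/3) − (64/27)·((4/3) − 1)/((64/27) − 5) = 116/71.
h(4/3) = 64/27, h(116/71) = −677120/357911. t_4 = (116/71) − (−677120/357911)·((116/71) − (4/3))/((−677120/357911) − (64/27)) = 965636/643571.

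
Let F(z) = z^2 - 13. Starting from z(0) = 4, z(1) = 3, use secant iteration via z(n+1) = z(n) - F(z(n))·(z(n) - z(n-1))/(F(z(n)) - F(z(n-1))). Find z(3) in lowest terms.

F(4) = 3, F(3) = -4. z(2) = 3 - (-4)·(3 - 4)/((-4) - 3) = 25/7.
F(3) = -4, F(25/7) = -12/49. z(3) = (25/7) - (-12/49)·((25/7) - 3)/((-12/49) - (-4)) = 83/23.

83/23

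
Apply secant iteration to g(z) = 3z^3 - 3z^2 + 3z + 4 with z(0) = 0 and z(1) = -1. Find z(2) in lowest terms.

-4/9

g(0) = 4, g(-1) = -5. z(2) = (-1) - (-5)·((-1) - 0)/((-5) - 4) = -4/9.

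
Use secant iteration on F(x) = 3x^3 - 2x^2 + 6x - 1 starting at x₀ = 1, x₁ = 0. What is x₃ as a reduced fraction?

49/283

F(1) = 6, F(0) = -1. x₂ = 0 - (-1)·(0 - 1)/((-1) - 6) = 1/7.
F(0) = -1, F(1/7) = -60/343. x₃ = (1/7) - (-60/343)·((1/7) - 0)/((-60/343) - (-1)) = 49/283.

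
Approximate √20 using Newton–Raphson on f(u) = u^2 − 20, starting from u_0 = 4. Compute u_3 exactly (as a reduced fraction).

51841/11592

f'(u) = 2u.
f(4) = −4, f'(4) = 8, so u_1 = 4 − (−4)/8 = 9/2.
f(9/2) = 1/4, f'(9/2) = 9, so u_2 = (9/2) − (1/4)/9 = 161/36.
f(161/36) = 1/1296, f'(161/36) = 161/18, so u_3 = (161/36) − (1/1296)/(161/18) = 51841/11592.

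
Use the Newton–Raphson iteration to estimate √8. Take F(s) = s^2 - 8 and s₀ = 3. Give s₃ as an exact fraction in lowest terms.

665857/235416

F'(s) = 2s.
F(3) = 1, F'(3) = 6, so s₁ = 3 - 1/6 = 17/6.
F(17/6) = 1/36, F'(17/6) = 17/3, so s₂ = (17/6) - (1/36)/(17/3) = 577/204.
F(577/204) = 1/41616, F'(577/204) = 577/102, so s₃ = (577/204) - (1/41616)/(577/102) = 665857/235416.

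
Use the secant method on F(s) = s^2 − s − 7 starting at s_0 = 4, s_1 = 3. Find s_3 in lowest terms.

99/31

F(4) = 5, F(3) = −1. s_2 = 3 − (−1)·(3 − 4)/((−1) − 5) = 19/6.
F(3) = −1, F(19/6) = −5/36. s_3 = (19/6) − (−5/36)·((19/6) − 3)/((−5/36) − (−1)) = 99/31.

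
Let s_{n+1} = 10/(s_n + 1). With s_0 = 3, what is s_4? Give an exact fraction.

s_1 = 10/(3 + 1) = 5/2.
s_2 = 10/(5/2 + 1) = 20/7.
s_3 = 10/(20/7 + 1) = 70/27.
s_4 = 10/(70/27 + 1) = 270/97.

270/97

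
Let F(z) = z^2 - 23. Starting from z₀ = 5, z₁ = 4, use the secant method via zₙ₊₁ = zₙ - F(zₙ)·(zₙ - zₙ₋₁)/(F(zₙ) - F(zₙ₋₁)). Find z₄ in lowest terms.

16325/3404

F(5) = 2, F(4) = -7. z₂ = 4 - (-7)·(4 - 5)/((-7) - 2) = 43/9.
F(4) = -7, F(43/9) = -14/81. z₃ = (43/9) - (-14/81)·((43/9) - 4)/((-14/81) - (-7)) = 379/79.
F(43/9) = -14/81, F(379/79) = 98/6241. z₄ = (379/79) - (98/6241)·((379/79) - (43/9))/((98/6241) - (-14/81)) = 16325/3404.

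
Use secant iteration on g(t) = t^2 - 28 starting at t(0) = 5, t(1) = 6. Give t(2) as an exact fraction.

58/11

g(5) = -3, g(6) = 8. t(2) = 6 - 8·(6 - 5)/(8 - (-3)) = 58/11.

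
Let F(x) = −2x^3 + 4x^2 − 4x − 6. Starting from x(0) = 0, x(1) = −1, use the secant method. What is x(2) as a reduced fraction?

F(0) = −6, F(−1) = 4. x(2) = (−1) − 4·((−1) − 0)/(4 − (−6)) = −3/5.

−3/5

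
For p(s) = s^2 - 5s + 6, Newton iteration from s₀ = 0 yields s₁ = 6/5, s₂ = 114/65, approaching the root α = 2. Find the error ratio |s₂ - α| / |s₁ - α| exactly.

4/13

s₁ - α = 6/5 - 2 = -4/5, so |s₁ - α| = 4/5.
s₂ - α = 114/65 - 2 = -16/65, so |s₂ - α| = 16/65.
Ratio = (16/65) / (4/5) = 4/13.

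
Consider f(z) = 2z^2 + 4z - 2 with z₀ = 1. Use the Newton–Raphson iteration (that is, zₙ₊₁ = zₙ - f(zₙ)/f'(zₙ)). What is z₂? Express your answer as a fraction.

f'(z) = 4z + 4.
f(1) = 4, f'(1) = 8, so z₁ = 1 - 4/8 = 1/2.
f(1/2) = 1/2, f'(1/2) = 6, so z₂ = (1/2) - (1/2)/6 = 5/12.

5/12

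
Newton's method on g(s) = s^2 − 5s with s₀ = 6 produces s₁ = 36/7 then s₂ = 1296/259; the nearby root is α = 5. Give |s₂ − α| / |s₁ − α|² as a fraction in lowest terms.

s₁ − α = 36/7 − 5 = 1/7, so |s₁ − α| = 1/7.
s₂ − α = 1296/259 − 5 = 1/259, so |s₂ − α| = 1/259.
|s₁ − α|² = 1/49.
Ratio = (1/259) / (1/49) = 7/37.

7/37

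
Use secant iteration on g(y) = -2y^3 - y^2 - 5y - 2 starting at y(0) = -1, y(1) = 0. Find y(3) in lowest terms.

g(-1) = 4, g(0) = -2. y(2) = 0 - (-2)·(0 - (-1))/((-2) - 4) = -1/3.
g(0) = -2, g(-1/3) = -10/27. y(3) = (-1/3) - (-10/27)·((-1/3) - 0)/((-10/27) - (-2)) = -9/22.

-9/22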